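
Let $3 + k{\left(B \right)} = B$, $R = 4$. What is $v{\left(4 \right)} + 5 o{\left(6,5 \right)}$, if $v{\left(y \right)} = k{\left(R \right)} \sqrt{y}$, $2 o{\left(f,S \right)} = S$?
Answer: $\frac{29}{2} \approx 14.5$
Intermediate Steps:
$o{\left(f,S \right)} = \frac{S}{2}$
$k{\left(B \right)} = -3 + B$
$v{\left(y \right)} = \sqrt{y}$ ($v{\left(y \right)} = \left(-3 + 4\right) \sqrt{y} = 1 \sqrt{y} = \sqrt{y}$)
$v{\left(4 \right)} + 5 o{\left(6,5 \right)} = \sqrt{4} + 5 \cdot \frac{1}{2} \cdot 5 = 2 + 5 \cdot \frac{5}{2} = 2 + \frac{25}{2} = \frac{29}{2}$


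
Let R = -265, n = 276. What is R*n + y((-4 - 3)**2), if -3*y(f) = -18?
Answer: -73134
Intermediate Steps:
y(f) = 6 (y(f) = -1/3*(-18) = 6)
R*n + y((-4 - 3)**2) = -265*276 + 6 = -73140 + 6 = -73134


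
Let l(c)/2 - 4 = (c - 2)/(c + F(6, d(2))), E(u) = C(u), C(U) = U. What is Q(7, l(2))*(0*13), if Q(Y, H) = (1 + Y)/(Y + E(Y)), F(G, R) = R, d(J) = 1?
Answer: 0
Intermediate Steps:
E(u) = u
l(c) = 8 + 2*(-2 + c)/(1 + c) (l(c) = 8 + 2*((c - 2)/(c + 1)) = 8 + 2*((-2 + c)/(1 + c)) = 8 + 2*(-2 + c)/(1 + c))
Q(Y, H) = (1 + Y)/(2*Y) (Q(Y, H) = (1 + Y)/(Y + Y) = (1 + Y)/((2*Y)) = (1 + Y)*(1/(2*Y)) = (1 + Y)/(2*Y))
Q(7, l(2))*(0*13) = ((½)*(1 + 7)/7)*(0*13) = ((½)*(⅐)*8)*0 = (4/7)*0 = 0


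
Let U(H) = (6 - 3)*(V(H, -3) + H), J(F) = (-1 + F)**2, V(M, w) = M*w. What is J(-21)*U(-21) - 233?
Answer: 60751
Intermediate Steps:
U(H) = -6*H (U(H) = (6 - 3)*(H*(-3) + H) = 3*(-3*H + H) = 3*(-2*H) = -6*H)
J(-21)*U(-21) - 233 = (-1 - 21)**2*(-6*(-21)) - 233 = (-22)**2*126 - 233 = 484*126 - 233 = 60984 - 233 = 60751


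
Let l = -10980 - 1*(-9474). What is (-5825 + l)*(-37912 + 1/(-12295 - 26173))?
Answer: 10691521727427/38468 ≈ 2.7793e+8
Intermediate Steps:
l = -1506 (l = -10980 + 9474 = -1506)
(-5825 + l)*(-37912 + 1/(-12295 - 26173)) = (-5825 - 1506)*(-37912 + 1/(-12295 - 26173)) = -7331*(-37912 + 1/(-38468)) = -7331*(-37912 - 1/38468) = -7331*(-1458398817/38468) = 10691521727427/38468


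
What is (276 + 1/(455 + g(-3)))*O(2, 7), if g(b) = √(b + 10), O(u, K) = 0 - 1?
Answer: -8162489/29574 + √7/207018 ≈ -276.00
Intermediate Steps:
O(u, K) = -1
g(b) = √(10 + b)
(276 + 1/(455 + g(-3)))*O(2, 7) = (276 + 1/(455 + √(10 - 3)))*(-1) = (276 + 1/(455 + √7))*(-1) = -276 - 1/(455 + √7)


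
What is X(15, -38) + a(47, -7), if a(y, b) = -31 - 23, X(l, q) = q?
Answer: -92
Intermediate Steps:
a(y, b) = -54
X(15, -38) + a(47, -7) = -38 - 54 = -92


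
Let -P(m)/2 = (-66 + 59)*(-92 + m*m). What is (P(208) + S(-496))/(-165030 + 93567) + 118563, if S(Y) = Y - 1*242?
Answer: 8472263999/71463 ≈ 1.1855e+5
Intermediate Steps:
S(Y) = -242 + Y (S(Y) = Y - 242 = -242 + Y)
P(m) = -1288 + 14*m² (P(m) = -2*(-66 + 59)*(-92 + m*m) = -(-14)*(-92 + m²) = -2*(644 - 7*m²) = -1288 + 14*m²)
(P(208) + S(-496))/(-165030 + 93567) + 118563 = ((-1288 + 14*208²) + (-242 - 496))/(-165030 + 93567) + 118563 = ((-1288 + 14*43264) - 738)/(-71463) + 118563 = ((-1288 + 605696) - 738)*(-1/71463) + 118563 = (604408 - 738)*(-1/71463) + 118563 = 603670*(-1/71463) + 118563 = -603670/71463 + 118563 = 8472263999/71463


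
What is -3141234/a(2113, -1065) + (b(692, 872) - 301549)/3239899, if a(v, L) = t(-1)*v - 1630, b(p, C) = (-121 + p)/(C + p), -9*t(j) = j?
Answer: 143249483724901611/63628855966052 ≈ 2251.3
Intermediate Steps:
t(j) = -j/9
b(p, C) = (-121 + p)/(C + p)
a(v, L) = -1630 + v/9 (a(v, L) = (-1/9*(-1))*v - 1630 = v/9 - 1630 = -1630 + v/9)
-3141234/a(2113, -1065) + (b(692, 872) - 301549)/3239899 = -3141234/(-1630 + (1/9)*2113) + ((-121 + 692)/(872 + 692) - 301549)/3239899 = -3141234/(-1630 + 2113/9) + (571/1564 - 301549)*(1/3239899) = -3141234/(-12557/9) + ((1/1564)*571 - 301549)*(1/3239899) = -3141234*(-9/12557) + (571/1564 - 301549)*(1/3239899) = 28271106/12557 - 471622065/1564*1/3239899 = 28271106/12557 - 471622065/5067202036 = 143249483724901611/63628855966052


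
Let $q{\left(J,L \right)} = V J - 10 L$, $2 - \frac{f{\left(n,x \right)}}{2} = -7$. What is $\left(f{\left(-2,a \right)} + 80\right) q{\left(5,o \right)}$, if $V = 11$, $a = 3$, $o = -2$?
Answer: $7350$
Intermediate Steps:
$f{\left(n,x \right)} = 18$ ($f{\left(n,x \right)} = 4 - -14 = 4 + 14 = 18$)
$q{\left(J,L \right)} = - 10 L + 11 J$ ($q{\left(J,L \right)} = 11 J - 10 L = - 10 L + 11 J$)
$\left(f{\left(-2,a \right)} + 80\right) q{\left(5,o \right)} = \left(18 + 80\right) \left(\left(-10\right) \left(-2\right) + 11 \cdot 5\right) = 98 \left(20 + 55\right) = 98 \cdot 75 = 7350$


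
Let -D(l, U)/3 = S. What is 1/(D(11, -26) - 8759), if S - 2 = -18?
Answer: -1/8711 ≈ -0.00011480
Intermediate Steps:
S = -16 (S = 2 - 18 = -16)
D(l, U) = 48 (D(l, U) = -3*(-16) = 48)
1/(D(11, -26) - 8759) = 1/(48 - 8759) = 1/(-8711) = -1/8711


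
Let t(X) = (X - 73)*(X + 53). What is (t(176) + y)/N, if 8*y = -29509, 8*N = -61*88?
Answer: -159187/5368 ≈ -29.655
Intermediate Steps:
t(X) = (-73 + X)*(53 + X)
N = -671 (N = (-61*88)/8 = (1/8)*(-5368) = -671)
y = -29509/8 (y = (1/8)*(-29509) = -29509/8 ≈ -3688.6)
(t(176) + y)/N = ((-3869 + 176**2 - 20*176) - 29509/8)/(-671) = ((-3869 + 30976 - 3520) - 29509/8)*(-1/671) = (23587 - 29509/8)*(-1/671) = (159187/8)*(-1/671) = -159187/5368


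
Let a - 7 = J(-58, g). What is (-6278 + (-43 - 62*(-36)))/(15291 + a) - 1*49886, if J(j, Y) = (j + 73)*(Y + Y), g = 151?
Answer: -989143697/19828 ≈ -49886.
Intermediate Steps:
J(j, Y) = 2*Y*(73 + j) (J(j, Y) = (73 + j)*(2*Y) = 2*Y*(73 + j))
a = 4537 (a = 7 + 2*151*(73 - 58) = 7 + 2*151*15 = 7 + 4530 = 4537)
(-6278 + (-43 - 62*(-36)))/(15291 + a) - 1*49886 = (-6278 + (-43 - 62*(-36)))/(15291 + 4537) - 1*49886 = (-6278 + (-43 + 2232))/19828 - 49886 = (-6278 + 2189)*(1/19828) - 49886 = -4089*1/19828 - 49886 = -4089/19828 - 49886 = -989143697/19828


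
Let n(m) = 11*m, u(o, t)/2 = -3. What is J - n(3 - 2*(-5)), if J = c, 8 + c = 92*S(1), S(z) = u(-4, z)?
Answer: -703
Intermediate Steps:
u(o, t) = -6 (u(o, t) = 2*(-3) = -6)
S(z) = -6
c = -560 (c = -8 + 92*(-6) = -8 - 552 = -560)
J = -560
J - n(3 - 2*(-5)) = -560 - 11*(3 - 2*(-5)) = -560 - 11*(3 + 10) = -560 - 11*13 = -560 - 1*143 = -560 - 143 = -703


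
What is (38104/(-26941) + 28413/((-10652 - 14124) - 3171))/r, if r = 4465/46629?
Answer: -85348188485109/3361788367055 ≈ -25.388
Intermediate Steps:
r = 4465/46629 (r = 4465*(1/46629) = 4465/46629 ≈ 0.095756)
(38104/(-26941) + 28413/((-10652 - 14124) - 3171))/r = (38104/(-26941) + 28413/((-10652 - 14124) - 3171))/(4465/46629) = (38104*(-1/26941) + 28413/(-24776 - 3171))*(46629/4465) = (-38104/26941 + 28413/(-27947))*(46629/4465) = (-38104/26941 + 28413*(-1/27947))*(46629/4465) = (-38104/26941 - 28413/27947)*(46629/4465) = -1830367121/752920127*46629/4465 = -85348188485109/3361788367055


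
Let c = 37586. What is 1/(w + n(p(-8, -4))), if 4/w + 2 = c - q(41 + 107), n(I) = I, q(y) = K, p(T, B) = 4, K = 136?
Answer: 9362/37449 ≈ 0.24999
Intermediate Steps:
q(y) = 136
w = 1/9362 (w = 4/(-2 + (37586 - 1*136)) = 4/(-2 + (37586 - 136)) = 4/(-2 + 37450) = 4/37448 = 4*(1/37448) = 1/9362 ≈ 0.00010681)
1/(w + n(p(-8, -4))) = 1/(1/9362 + 4) = 1/(37449/9362) = 9362/37449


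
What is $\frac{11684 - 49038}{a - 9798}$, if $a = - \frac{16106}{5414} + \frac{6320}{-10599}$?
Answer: $\frac{1071742029522}{281221710401} \approx 3.811$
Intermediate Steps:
$a = - \frac{102461987}{28691493}$ ($a = \left(-16106\right) \frac{1}{5414} + 6320 \left(- \frac{1}{10599}\right) = - \frac{8053}{2707} - \frac{6320}{10599} = - \frac{102461987}{28691493} \approx -3.5712$)
$\frac{11684 - 49038}{a - 9798} = \frac{11684 - 49038}{- \frac{102461987}{28691493} - 9798} = - \frac{37354}{- \frac{281221710401}{28691493}} = \left(-37354\right) \left(- \frac{28691493}{281221710401}\right) = \frac{1071742029522}{281221710401}$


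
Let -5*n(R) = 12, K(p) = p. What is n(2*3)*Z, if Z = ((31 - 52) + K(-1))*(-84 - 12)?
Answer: -25344/5 ≈ -5068.8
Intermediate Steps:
n(R) = -12/5 (n(R) = -1/5*12 = -12/5)
Z = 2112 (Z = ((31 - 52) - 1)*(-84 - 12) = (-21 - 1)*(-96) = -22*(-96) = 2112)
n(2*3)*Z = -12/5*2112 = -25344/5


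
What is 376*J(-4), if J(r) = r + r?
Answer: -3008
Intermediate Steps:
J(r) = 2*r
376*J(-4) = 376*(2*(-4)) = 376*(-8) = -3008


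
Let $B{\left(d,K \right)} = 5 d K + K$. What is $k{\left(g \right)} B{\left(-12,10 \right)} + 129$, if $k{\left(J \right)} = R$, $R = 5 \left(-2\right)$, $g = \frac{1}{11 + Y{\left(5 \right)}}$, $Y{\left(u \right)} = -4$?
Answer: $6029$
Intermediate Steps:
$B{\left(d,K \right)} = K + 5 K d$ ($B{\left(d,K \right)} = 5 K d + K = K + 5 K d$)
$g = \frac{1}{7}$ ($g = \frac{1}{11 - 4} = \frac{1}{7} \approx 0.14286$)
$R = -10$
$k{\left(J \right)} = -10$
$k{\left(g \right)} B{\left(-12,10 \right)} + 129 = - 10 \cdot 10 \left(1 + 5 \left(-12\right)\right) + 129 = - 10 \cdot 10 \left(1 - 60\right) + 129 = - 10 \cdot 10 \left(-59\right) + 129 = \left(-10\right) \left(-590\right) + 129 = 5900 + 129 = 6029$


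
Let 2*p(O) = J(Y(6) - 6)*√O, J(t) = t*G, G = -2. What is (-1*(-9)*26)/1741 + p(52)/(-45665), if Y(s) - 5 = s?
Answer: 234/1741 + 2*√13/9133 ≈ 0.13520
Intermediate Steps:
Y(s) = 5 + s
J(t) = -2*t (J(t) = t*(-2) = -2*t)
p(O) = -5*√O (p(O) = ((-2*((5 + 6) - 6))*√O)/2 = ((-2*(11 - 6))*√O)/2 = ((-2*5)*√O)/2 = (-10*√O)/2 = -5*√O)
(-1*(-9)*26)/1741 + p(52)/(-45665) = (-1*(-9)*26)/1741 - 10*√13/(-45665) = (9*26)*(1/1741) - 10*√13*(-1/45665) = 234*(1/1741) - 10*√13*(-1/45665) = 234/1741 + 2*√13/9133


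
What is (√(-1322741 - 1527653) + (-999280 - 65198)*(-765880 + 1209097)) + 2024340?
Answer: -471792721386 + I*√2850394 ≈ -4.7179e+11 + 1688.3*I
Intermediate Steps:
(√(-1322741 - 1527653) + (-999280 - 65198)*(-765880 + 1209097)) + 2024340 = (√(-2850394) - 1064478*443217) + 2024340 = (I*√2850394 - 471794745726) + 2024340 = (-471794745726 + I*√2850394) + 2024340 = -471792721386 + I*√2850394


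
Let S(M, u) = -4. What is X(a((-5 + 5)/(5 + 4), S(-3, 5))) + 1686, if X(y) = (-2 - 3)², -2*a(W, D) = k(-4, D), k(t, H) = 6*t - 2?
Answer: 1711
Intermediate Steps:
k(t, H) = -2 + 6*t
a(W, D) = 13 (a(W, D) = -(-2 + 6*(-4))/2 = -(-2 - 24)/2 = -½*(-26) = 13)
X(y) = 25 (X(y) = (-5)² = 25)
X(a((-5 + 5)/(5 + 4), S(-3, 5))) + 1686 = 25 + 1686 = 1711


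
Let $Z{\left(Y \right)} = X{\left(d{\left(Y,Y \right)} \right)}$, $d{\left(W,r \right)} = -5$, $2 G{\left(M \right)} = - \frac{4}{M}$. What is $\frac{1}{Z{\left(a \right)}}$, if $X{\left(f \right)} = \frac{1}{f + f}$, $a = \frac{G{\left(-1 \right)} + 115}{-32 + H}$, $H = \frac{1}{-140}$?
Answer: $-10$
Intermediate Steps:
$G{\left(M \right)} = - \frac{2}{M}$ ($G{\left(M \right)} = \frac{\left(-4\right) \frac{1}{M}}{2} = - \frac{2}{M}$)
$H = - \frac{1}{140} \approx -0.0071429$
$a = - \frac{16380}{4481}$ ($a = \frac{- \frac{2}{-1} + 115}{-32 - \frac{1}{140}} = \frac{\left(-2\right) \left(-1\right) + 115}{- \frac{4481}{140}} = \left(2 + 115\right) \left(- \frac{140}{4481}\right) = 117 \left(- \frac{140}{4481}\right) = - \frac{16380}{4481} \approx -3.6554$)
$X{\left(f \right)} = \frac{1}{2 f}$
$Z{\left(Y \right)} = - \frac{1}{10}$ ($Z{\left(Y \right)} = \frac{1}{2 \left(-5\right)} = \frac{1}{2} \left(- \frac{1}{5}\right) = - \frac{1}{10}$)
$\frac{1}{Z{\left(a \right)}} = \frac{1}{- \frac{1}{10}} = -10$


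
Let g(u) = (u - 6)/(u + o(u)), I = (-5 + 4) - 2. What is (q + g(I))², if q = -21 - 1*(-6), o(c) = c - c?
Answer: 144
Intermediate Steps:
o(c) = 0
q = -15 (q = -21 + 6 = -15)
I = -3 (I = -1 - 2 = -3)
g(u) = (-6 + u)/u (g(u) = (u - 6)/(u + 0) = (-6 + u)/u)
(q + g(I))² = (-15 + (-6 - 3)/(-3))² = (-15 - ⅓*(-9))² = (-15 + 3)² = (-12)² = 144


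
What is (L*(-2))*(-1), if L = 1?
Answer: 2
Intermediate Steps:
(L*(-2))*(-1) = (1*(-2))*(-1) = -2*(-1) = 2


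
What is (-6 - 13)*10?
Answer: -190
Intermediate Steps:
(-6 - 13)*10 = -19*10 = -190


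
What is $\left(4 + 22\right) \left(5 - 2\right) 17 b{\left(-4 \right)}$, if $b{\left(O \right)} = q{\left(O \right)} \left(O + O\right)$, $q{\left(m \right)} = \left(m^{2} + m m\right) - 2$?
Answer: $-318240$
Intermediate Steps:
$q{\left(m \right)} = -2 + 2 m^{2}$ ($q{\left(m \right)} = \left(m^{2} + m^{2}\right) - 2 = 2 m^{2} - 2 = -2 + 2 m^{2}$)
$b{\left(O \right)} = 2 O \left(-2 + 2 O^{2}\right)$ ($b{\left(O \right)} = \left(-2 + 2 O^{2}\right) \left(O + O\right) = \left(-2 + 2 O^{2}\right) 2 O = 2 O \left(-2 + 2 O^{2}\right)$)
$\left(4 + 22\right) \left(5 - 2\right) 17 b{\left(-4 \right)} = \left(4 + 22\right) \left(5 - 2\right) 17 \cdot 4 \left(-4\right) \left(-1 + \left(-4\right)^{2}\right) = 26 \cdot 3 \cdot 17 \cdot 4 \left(-4\right) \left(-1 + 16\right) = 78 \cdot 17 \cdot 4 \left(-4\right) 15 = 1326 \left(-240\right) = -318240$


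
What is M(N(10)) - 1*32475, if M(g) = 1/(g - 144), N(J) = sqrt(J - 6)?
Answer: -4611451/142 ≈ -32475.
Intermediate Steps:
N(J) = sqrt(-6 + J)
M(g) = 1/(-144 + g)
M(N(10)) - 1*32475 = 1/(-144 + sqrt(-6 + 10)) - 1*32475 = 1/(-144 + sqrt(4)) - 32475 = 1/(-144 + 2) - 32475 = 1/(-142) - 32475 = -1/142 - 32475 = -4611451/142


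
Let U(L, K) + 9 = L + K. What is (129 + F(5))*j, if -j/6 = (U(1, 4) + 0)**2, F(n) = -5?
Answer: -11904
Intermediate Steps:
U(L, K) = -9 + K + L (U(L, K) = -9 + (L + K) = -9 + (K + L) = -9 + K + L)
j = -96 (j = -6*((-9 + 4 + 1) + 0)**2 = -6*(-4 + 0)**2 = -6*(-4)**2 = -6*16 = -96)
(129 + F(5))*j = (129 - 5)*(-96) = 124*(-96) = -11904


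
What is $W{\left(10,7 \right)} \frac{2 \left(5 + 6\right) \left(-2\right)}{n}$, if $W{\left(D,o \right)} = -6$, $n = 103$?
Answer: $\frac{264}{103} \approx 2.5631$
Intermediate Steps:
$W{\left(10,7 \right)} \frac{2 \left(5 + 6\right) \left(-2\right)}{n} = - 6 \frac{2 \left(5 + 6\right) \left(-2\right)}{103} = - 6 \cdot 2 \cdot 11 \left(-2\right) \frac{1}{103} = - 6 \cdot 22 \left(-2\right) \frac{1}{103} = - 6 \left(\left(-44\right) \frac{1}{103}\right) = \left(-6\right) \left(- \frac{44}{103}\right) = \frac{264}{103}$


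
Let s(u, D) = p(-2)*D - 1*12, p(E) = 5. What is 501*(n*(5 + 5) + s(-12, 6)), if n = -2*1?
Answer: -1002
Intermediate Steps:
n = -2
s(u, D) = -12 + 5*D (s(u, D) = 5*D - 1*12 = 5*D - 12 = -12 + 5*D)
501*(n*(5 + 5) + s(-12, 6)) = 501*(-2*(5 + 5) + (-12 + 5*6)) = 501*(-2*10 + (-12 + 30)) = 501*(-20 + 18) = 501*(-2) = -1002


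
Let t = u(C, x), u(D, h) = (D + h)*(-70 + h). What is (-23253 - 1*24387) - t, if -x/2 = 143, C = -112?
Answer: -189328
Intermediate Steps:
x = -286 (x = -2*143 = -286)
u(D, h) = (-70 + h)*(D + h)
t = 141688 (t = (-286)² - 70*(-112) - 70*(-286) - 112*(-286) = 81796 + 7840 + 20020 + 32032 = 141688)
(-23253 - 1*24387) - t = (-23253 - 1*24387) - 1*141688 = (-23253 - 24387) - 141688 = -47640 - 141688 = -189328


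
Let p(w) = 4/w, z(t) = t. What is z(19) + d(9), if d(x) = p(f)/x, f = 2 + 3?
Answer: 859/45 ≈ 19.089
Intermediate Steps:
f = 5
d(x) = 4/(5*x) (d(x) = (4/5)/x = (4*(⅕))/x = 4/(5*x))
z(19) + d(9) = 19 + (⅘)/9 = 19 + (⅘)*(⅑) = 19 + 4/45 = 859/45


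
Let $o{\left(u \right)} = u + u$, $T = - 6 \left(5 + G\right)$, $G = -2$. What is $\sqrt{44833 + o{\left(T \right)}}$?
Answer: $\sqrt{44797} \approx 211.65$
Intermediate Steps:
$T = -18$ ($T = - 6 \left(5 - 2\right) = \left(-6\right) 3 = -18$)
$o{\left(u \right)} = 2 u$
$\sqrt{44833 + o{\left(T \right)}} = \sqrt{44833 + 2 \left(-18\right)} = \sqrt{44833 - 36} = \sqrt{44797}$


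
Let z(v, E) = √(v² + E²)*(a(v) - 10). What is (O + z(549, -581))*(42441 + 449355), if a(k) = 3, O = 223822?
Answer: 110074764312 - 3442572*√638962 ≈ 1.0732e+11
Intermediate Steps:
z(v, E) = -7*√(E² + v²) (z(v, E) = √(v² + E²)*(3 - 10) = √(E² + v²)*(-7) = -7*√(E² + v²))
(O + z(549, -581))*(42441 + 449355) = (223822 - 7*√((-581)² + 549²))*(42441 + 449355) = (223822 - 7*√(337561 + 301401))*491796 = (223822 - 7*√638962)*491796 = 110074764312 - 3442572*√638962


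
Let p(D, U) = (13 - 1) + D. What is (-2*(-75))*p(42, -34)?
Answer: 8100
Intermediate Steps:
p(D, U) = 12 + D
(-2*(-75))*p(42, -34) = (-2*(-75))*(12 + 42) = 150*54 = 8100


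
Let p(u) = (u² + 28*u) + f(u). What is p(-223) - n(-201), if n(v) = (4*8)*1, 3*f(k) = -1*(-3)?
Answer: 43454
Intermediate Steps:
f(k) = 1 (f(k) = (-1*(-3))/3 = (⅓)*3 = 1)
p(u) = 1 + u² + 28*u (p(u) = (u² + 28*u) + 1 = 1 + u² + 28*u)
n(v) = 32 (n(v) = 32*1 = 32)
p(-223) - n(-201) = (1 + (-223)² + 28*(-223)) - 1*32 = (1 + 49729 - 6244) - 32 = 43486 - 32 = 43454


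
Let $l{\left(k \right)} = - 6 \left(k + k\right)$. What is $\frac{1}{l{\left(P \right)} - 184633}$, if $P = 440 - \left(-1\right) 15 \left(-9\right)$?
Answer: $- \frac{1}{188293} \approx -5.3109 \cdot 10^{-6}$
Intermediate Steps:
$P = 305$ ($P = 440 - \left(-15\right) \left(-9\right) = 440 - 135 = 305$)
$l{\left(k \right)} = - 12 k$ ($l{\left(k \right)} = - 6 \cdot 2 k = - 12 k$)
$\frac{1}{l{\left(P \right)} - 184633} = \frac{1}{\left(-12\right) 305 - 184633} = \frac{1}{-3660 - 184633} = \frac{1}{-188293} = - \frac{1}{188293}$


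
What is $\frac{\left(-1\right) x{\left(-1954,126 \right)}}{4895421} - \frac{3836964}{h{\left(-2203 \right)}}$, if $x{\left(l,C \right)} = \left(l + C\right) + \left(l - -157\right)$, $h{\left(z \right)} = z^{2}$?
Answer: $- \frac{18765961259219}{23758501255989} \approx -0.78986$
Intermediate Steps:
$x{\left(l,C \right)} = 157 + C + 2 l$ ($x{\left(l,C \right)} = \left(C + l\right) + \left(l + 157\right) = \left(C + l\right) + \left(157 + l\right) = 157 + C + 2 l$)
$\frac{\left(-1\right) x{\left(-1954,126 \right)}}{4895421} - \frac{3836964}{h{\left(-2203 \right)}} = \frac{\left(-1\right) \left(157 + 126 + 2 \left(-1954\right)\right)}{4895421} - \frac{3836964}{\left(-2203\right)^{2}} = - (157 + 126 - 3908) \frac{1}{4895421} - \frac{3836964}{4853209} = \left(-1\right) \left(-3625\right) \frac{1}{4895421} - \frac{3836964}{4853209} = 3625 \cdot \frac{1}{4895421} - \frac{3836964}{4853209} = \frac{3625}{4895421} - \frac{3836964}{4853209} = - \frac{18765961259219}{23758501255989}$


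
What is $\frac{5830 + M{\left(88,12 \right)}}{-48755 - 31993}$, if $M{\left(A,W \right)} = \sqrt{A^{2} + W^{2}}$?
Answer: $- \frac{2915}{40374} - \frac{\sqrt{493}}{20187} \approx -0.0733$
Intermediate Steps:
$\frac{5830 + M{\left(88,12 \right)}}{-48755 - 31993} = \frac{5830 + \sqrt{88^{2} + 12^{2}}}{-48755 - 31993} = \frac{5830 + \sqrt{7744 + 144}}{-80748} = \left(5830 + \sqrt{7888}\right) \left(- \frac{1}{80748}\right) = \left(5830 + 4 \sqrt{493}\right) \left(- \frac{1}{80748}\right) = - \frac{2915}{40374} - \frac{\sqrt{493}}{20187}$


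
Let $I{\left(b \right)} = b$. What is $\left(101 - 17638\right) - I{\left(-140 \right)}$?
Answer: $-17397$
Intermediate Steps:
$\left(101 - 17638\right) - I{\left(-140 \right)} = \left(101 - 17638\right) - -140 = \left(101 - 17638\right) + 140 = -17537 + 140 = -17397$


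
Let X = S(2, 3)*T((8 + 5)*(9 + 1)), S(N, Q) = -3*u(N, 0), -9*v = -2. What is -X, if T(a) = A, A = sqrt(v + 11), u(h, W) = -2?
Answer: -2*sqrt(101) ≈ -20.100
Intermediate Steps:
v = 2/9 (v = -1/9*(-2) = 2/9 ≈ 0.22222)
S(N, Q) = 6 (S(N, Q) = -3*(-2) = 6)
A = sqrt(101)/3 (A = sqrt(2/9 + 11) = sqrt(101/9) = sqrt(101)/3 ≈ 3.3500)
T(a) = sqrt(101)/3
X = 2*sqrt(101) (X = 6*(sqrt(101)/3) = 2*sqrt(101) ≈ 20.100)
-X = -2*sqrt(101)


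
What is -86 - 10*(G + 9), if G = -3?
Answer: -146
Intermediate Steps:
-86 - 10*(G + 9) = -86 - 10*(-3 + 9) = -86 - 10*6 = -86 - 1*60 = -86 - 60 = -146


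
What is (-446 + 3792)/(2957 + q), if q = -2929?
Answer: 239/2 ≈ 119.50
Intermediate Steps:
(-446 + 3792)/(2957 + q) = (-446 + 3792)/(2957 - 2929) = 3346/28 = 3346*(1/28) = 239/2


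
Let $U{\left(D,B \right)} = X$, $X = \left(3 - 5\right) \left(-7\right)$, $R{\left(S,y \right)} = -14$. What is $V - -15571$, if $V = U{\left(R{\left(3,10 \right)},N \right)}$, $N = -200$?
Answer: $15585$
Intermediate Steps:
$X = 14$ ($X = \left(-2\right) \left(-7\right) = 14$)
$U{\left(D,B \right)} = 14$
$V = 14$
$V - -15571 = 14 - -15571 = 14 + 15571 = 15585$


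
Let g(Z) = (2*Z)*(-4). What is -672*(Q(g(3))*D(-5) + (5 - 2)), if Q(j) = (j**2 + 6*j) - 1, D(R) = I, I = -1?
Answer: 287616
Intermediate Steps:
g(Z) = -8*Z
D(R) = -1
Q(j) = -1 + j**2 + 6*j
-672*(Q(g(3))*D(-5) + (5 - 2)) = -672*((-1 + (-8*3)**2 + 6*(-8*3))*(-1) + (5 - 2)) = -672*((-1 + (-24)**2 + 6*(-24))*(-1) + 3) = -672*((-1 + 576 - 144)*(-1) + 3) = -672*(431*(-1) + 3) = -672*(-431 + 3) = -672*(-428) = 287616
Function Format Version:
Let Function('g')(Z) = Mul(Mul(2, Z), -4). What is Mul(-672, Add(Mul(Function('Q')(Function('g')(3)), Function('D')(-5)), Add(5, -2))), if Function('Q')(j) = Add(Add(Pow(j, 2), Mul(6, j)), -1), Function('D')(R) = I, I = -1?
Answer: 287616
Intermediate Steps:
Function('g')(Z) = Mul(-8, Z)
Function('D')(R) = -1
Function('Q')(j) = Add(-1, Pow(j, 2), Mul(6, j))
Mul(-672, Add(Mul(Function('Q')(Function('g')(3)), Function('D')(-5)), Add(5, -2))) = Mul(-672, Add(Mul(Add(-1, Pow(Mul(-8, 3), 2), Mul(6, Mul(-8, 3))), -1), Add(5, -2))) = Mul(-672, Add(Mul(Add(-1, Pow(-24, 2), Mul(6, -24)), -1), 3)) = Mul(-672, Add(Mul(Add(-1, 576, -144), -1), 3)) = Mul(-672, Add(Mul(431, -1), 3)) = Mul(-672, Add(-431, 3)) = Mul(-672, -428) = 287616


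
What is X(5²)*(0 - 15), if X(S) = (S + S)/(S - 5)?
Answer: -75/2 ≈ -37.500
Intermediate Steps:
X(S) = 2*S/(-5 + S) (X(S) = (2*S)/(-5 + S) = 2*S/(-5 + S))
X(5²)*(0 - 15) = (2*5²/(-5 + 5²))*(0 - 15) = (2*25/(-5 + 25))*(-15) = (2*25/20)*(-15) = (2*25*(1/20))*(-15) = (5/2)*(-15) = -75/2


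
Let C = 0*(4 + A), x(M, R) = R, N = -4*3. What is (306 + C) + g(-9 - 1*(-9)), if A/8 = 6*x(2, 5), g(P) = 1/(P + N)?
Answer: 3671/12 ≈ 305.92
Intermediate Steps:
N = -12
g(P) = 1/(-12 + P) (g(P) = 1/(P - 12) = 1/(-12 + P))
A = 240 (A = 8*(6*5) = 8*30 = 240)
C = 0 (C = 0*(4 + 240) = 0*244 = 0)
(306 + C) + g(-9 - 1*(-9)) = (306 + 0) + 1/(-12 + (-9 - 1*(-9))) = 306 + 1/(-12 + (-9 + 9)) = 306 + 1/(-12 + 0) = 306 + 1/(-12) = 306 - 1/12 = 3671/12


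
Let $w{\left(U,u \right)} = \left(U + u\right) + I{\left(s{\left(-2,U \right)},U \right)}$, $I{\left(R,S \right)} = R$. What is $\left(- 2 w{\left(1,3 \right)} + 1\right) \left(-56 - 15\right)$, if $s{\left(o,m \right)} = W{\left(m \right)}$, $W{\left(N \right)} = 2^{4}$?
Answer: $2769$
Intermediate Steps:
$W{\left(N \right)} = 16$
$s{\left(o,m \right)} = 16$
$w{\left(U,u \right)} = 16 + U + u$ ($w{\left(U,u \right)} = \left(U + u\right) + 16 = 16 + U + u$)
$\left(- 2 w{\left(1,3 \right)} + 1\right) \left(-56 - 15\right) = \left(- 2 \left(16 + 1 + 3\right) + 1\right) \left(-56 - 15\right) = \left(\left(-2\right) 20 + 1\right) \left(-71\right) = \left(-40 + 1\right) \left(-71\right) = \left(-39\right) \left(-71\right) = 2769$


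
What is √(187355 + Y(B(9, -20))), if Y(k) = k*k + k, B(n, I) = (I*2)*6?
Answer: √244715 ≈ 494.69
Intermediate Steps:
B(n, I) = 12*I (B(n, I) = (2*I)*6 = 12*I)
Y(k) = k + k² (Y(k) = k² + k = k + k²)
√(187355 + Y(B(9, -20))) = √(187355 + (12*(-20))*(1 + 12*(-20))) = √(187355 - 240*(1 - 240)) = √(187355 - 240*(-239)) = √(187355 + 57360) = √244715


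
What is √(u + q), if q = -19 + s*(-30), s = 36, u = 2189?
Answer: √1090 ≈ 33.015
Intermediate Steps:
q = -1099 (q = -19 + 36*(-30) = -19 - 1080 = -1099)
√(u + q) = √(2189 - 1099) = √1090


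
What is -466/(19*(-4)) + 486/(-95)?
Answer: 193/190 ≈ 1.0158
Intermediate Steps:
-466/(19*(-4)) + 486/(-95) = -466/(-76) + 486*(-1/95) = -466*(-1/76) - 486/95 = 233/38 - 486/95 = 193/190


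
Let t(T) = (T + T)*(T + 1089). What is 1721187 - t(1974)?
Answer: -10371537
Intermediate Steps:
t(T) = 2*T*(1089 + T) (t(T) = (2*T)*(1089 + T) = 2*T*(1089 + T))
1721187 - t(1974) = 1721187 - 2*1974*(1089 + 1974) = 1721187 - 2*1974*3063 = 1721187 - 1*12092724 = 1721187 - 12092724 = -10371537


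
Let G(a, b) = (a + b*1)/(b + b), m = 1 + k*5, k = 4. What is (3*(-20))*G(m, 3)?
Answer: -240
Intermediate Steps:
m = 21 (m = 1 + 4*5 = 1 + 20 = 21)
G(a, b) = (a + b)/(2*b) (G(a, b) = (a + b)/((2*b)) = (a + b)*(1/(2*b)) = (a + b)/(2*b))
(3*(-20))*G(m, 3) = (3*(-20))*((½)*(21 + 3)/3) = -30*24/3 = -60*4 = -240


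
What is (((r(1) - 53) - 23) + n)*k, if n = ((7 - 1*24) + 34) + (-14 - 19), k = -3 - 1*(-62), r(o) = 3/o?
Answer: -5251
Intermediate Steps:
k = 59 (k = -3 + 62 = 59)
n = -16 (n = ((7 - 24) + 34) - 33 = (-17 + 34) - 33 = 17 - 33 = -16)
(((r(1) - 53) - 23) + n)*k = (((3/1 - 53) - 23) - 16)*59 = (((3*1 - 53) - 23) - 16)*59 = (((3 - 53) - 23) - 16)*59 = ((-50 - 23) - 16)*59 = (-73 - 16)*59 = -89*59 = -5251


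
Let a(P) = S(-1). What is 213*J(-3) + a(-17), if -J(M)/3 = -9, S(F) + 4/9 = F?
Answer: 51746/9 ≈ 5749.6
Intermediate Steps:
S(F) = -4/9 + F
J(M) = 27 (J(M) = -3*(-9) = 27)
a(P) = -13/9 (a(P) = -4/9 - 1 = -13/9)
213*J(-3) + a(-17) = 213*27 - 13/9 = 5751 - 13/9 = 51746/9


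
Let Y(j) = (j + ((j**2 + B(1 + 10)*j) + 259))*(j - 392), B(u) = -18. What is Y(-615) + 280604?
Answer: -391380969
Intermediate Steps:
Y(j) = (-392 + j)*(259 + j**2 - 17*j) (Y(j) = (j + ((j**2 - 18*j) + 259))*(j - 392) = (j + (259 + j**2 - 18*j))*(-392 + j) = (259 + j**2 - 17*j)*(-392 + j) = (-392 + j)*(259 + j**2 - 17*j))
Y(-615) + 280604 = (-101528 + (-615)**3 - 409*(-615)**2 + 6923*(-615)) + 280604 = (-101528 - 232608375 - 409*378225 - 4257645) + 280604 = (-101528 - 232608375 - 154694025 - 4257645) + 280604 = -391661573 + 280604 = -391380969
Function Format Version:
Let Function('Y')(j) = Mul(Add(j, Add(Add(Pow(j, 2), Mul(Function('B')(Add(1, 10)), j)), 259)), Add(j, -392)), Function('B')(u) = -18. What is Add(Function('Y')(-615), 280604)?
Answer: -391380969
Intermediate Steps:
Function('Y')(j) = Mul(Add(-392, j), Add(259, Pow(j, 2), Mul(-17, j))) (Function('Y')(j) = Mul(Add(j, Add(Add(Pow(j, 2), Mul(-18, j)), 259)), Add(j, -392)) = Mul(Add(j, Add(259, Pow(j, 2), Mul(-18, j))), Add(-392, j)) = Mul(Add(259, Pow(j, 2), Mul(-17, j)), Add(-392, j)) = Mul(Add(-392, j), Add(259, Pow(j, 2), Mul(-17, j))))
Add(Function('Y')(-615), 280604) = Add(Add(-101528, Pow(-615, 3), Mul(-409, Pow(-615, 2)), Mul(6923, -615)), 280604) = Add(Add(-101528, -232608375, Mul(-409, 378225), -4257645), 280604) = Add(Add(-101528, -232608375, -154694025, -4257645), 280604) = Add(-391661573, 280604) = -391380969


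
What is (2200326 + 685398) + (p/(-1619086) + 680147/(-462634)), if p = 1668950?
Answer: 1080766522763293717/374522116262 ≈ 2.8857e+6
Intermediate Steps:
(2200326 + 685398) + (p/(-1619086) + 680147/(-462634)) = (2200326 + 685398) + (1668950/(-1619086) + 680147/(-462634)) = 2885724 + (1668950*(-1/1619086) + 680147*(-1/462634)) = 2885724 + (-834475/809543 - 680147/462634) = 2885724 - 936664749971/374522116262 = 1080766522763293717/374522116262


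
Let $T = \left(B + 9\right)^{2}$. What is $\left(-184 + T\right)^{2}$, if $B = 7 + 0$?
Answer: $5184$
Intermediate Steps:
$B = 7$
$T = 256$ ($T = \left(7 + 9\right)^{2} = 16^{2} = 256$)
$\left(-184 + T\right)^{2} = \left(-184 + 256\right)^{2} = 72^{2} = 5184$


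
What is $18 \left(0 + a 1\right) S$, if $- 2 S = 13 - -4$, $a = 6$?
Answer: $-918$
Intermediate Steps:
$S = - \frac{17}{2}$ ($S = - \frac{13 - -4}{2} = - \frac{13 + 4}{2} = \left(- \frac{1}{2}\right) 17 = - \frac{17}{2} \approx -8.5$)
$18 \left(0 + a 1\right) S = 18 \left(0 + 6 \cdot 1\right) \left(- \frac{17}{2}\right) = 18 \left(0 + 6\right) \left(- \frac{17}{2}\right) = 18 \cdot 6 \left(- \frac{17}{2}\right) = 108 \left(- \frac{17}{2}\right) = -918$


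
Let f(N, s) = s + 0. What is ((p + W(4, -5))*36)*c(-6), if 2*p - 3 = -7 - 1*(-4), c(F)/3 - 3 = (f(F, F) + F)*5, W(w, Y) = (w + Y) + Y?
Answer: 36936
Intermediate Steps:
f(N, s) = s
W(w, Y) = w + 2*Y (W(w, Y) = (Y + w) + Y = w + 2*Y)
c(F) = 9 + 30*F (c(F) = 9 + 3*((F + F)*5) = 9 + 3*((2*F)*5) = 9 + 3*(10*F) = 9 + 30*F)
p = 0 (p = 3/2 + (-7 - 1*(-4))/2 = 3/2 + (-7 + 4)/2 = 3/2 + (1/2)*(-3) = 3/2 - 3/2 = 0)
((p + W(4, -5))*36)*c(-6) = ((0 + (4 + 2*(-5)))*36)*(9 + 30*(-6)) = ((0 + (4 - 10))*36)*(9 - 180) = ((0 - 6)*36)*(-171) = -6*36*(-171) = -216*(-171) = 36936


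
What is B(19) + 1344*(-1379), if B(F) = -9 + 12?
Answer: -1853373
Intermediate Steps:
B(F) = 3
B(19) + 1344*(-1379) = 3 + 1344*(-1379) = 3 - 1853376 = -1853373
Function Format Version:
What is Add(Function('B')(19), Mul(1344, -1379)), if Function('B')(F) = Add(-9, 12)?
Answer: -1853373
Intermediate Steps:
Function('B')(F) = 3
Add(Function('B')(19), Mul(1344, -1379)) = Add(3, Mul(1344, -1379)) = Add(3, -1853376) = -1853373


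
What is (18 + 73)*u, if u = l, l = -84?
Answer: -7644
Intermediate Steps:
u = -84
(18 + 73)*u = (18 + 73)*(-84) = 91*(-84) = -7644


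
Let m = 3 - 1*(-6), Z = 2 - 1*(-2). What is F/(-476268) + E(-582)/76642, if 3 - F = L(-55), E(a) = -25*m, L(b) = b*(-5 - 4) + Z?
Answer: -17286467/9125533014 ≈ -0.0018943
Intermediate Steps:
Z = 4 (Z = 2 + 2 = 4)
m = 9 (m = 3 + 6 = 9)
L(b) = 4 - 9*b (L(b) = b*(-5 - 4) + 4 = b*(-9) + 4 = -9*b + 4 = 4 - 9*b)
E(a) = -225 (E(a) = -25*9 = -225)
F = -496 (F = 3 - (4 - 9*(-55)) = 3 - (4 + 495) = 3 - 1*499 = 3 - 499 = -496)
F/(-476268) + E(-582)/76642 = -496/(-476268) - 225/76642 = -496*(-1/476268) - 225*1/76642 = 124/119067 - 225/76642 = -17286467/9125533014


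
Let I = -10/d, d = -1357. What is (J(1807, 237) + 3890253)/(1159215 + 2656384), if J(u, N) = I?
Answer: 5279073331/5177767843 ≈ 1.0196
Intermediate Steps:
I = 10/1357 (I = -10/(-1357) = -10*(-1/1357) = 10/1357 ≈ 0.0073692)
J(u, N) = 10/1357
(J(1807, 237) + 3890253)/(1159215 + 2656384) = (10/1357 + 3890253)/(1159215 + 2656384) = (5279073331/1357)/3815599 = (5279073331/1357)*(1/3815599) = 5279073331/5177767843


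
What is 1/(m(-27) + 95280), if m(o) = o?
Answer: 1/95253 ≈ 1.0498e-5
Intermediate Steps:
1/(m(-27) + 95280) = 1/(-27 + 95280) = 1/95253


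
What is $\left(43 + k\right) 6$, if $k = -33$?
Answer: $60$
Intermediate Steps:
$\left(43 + k\right) 6 = \left(43 - 33\right) 6 = 10 \cdot 6 = 60$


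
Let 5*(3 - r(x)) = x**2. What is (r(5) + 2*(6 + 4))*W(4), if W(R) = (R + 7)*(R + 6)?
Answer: 1980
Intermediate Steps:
W(R) = (6 + R)*(7 + R) (W(R) = (7 + R)*(6 + R) = (6 + R)*(7 + R))
r(x) = 3 - x**2/5
(r(5) + 2*(6 + 4))*W(4) = ((3 - 1/5*5**2) + 2*(6 + 4))*(42 + 4**2 + 13*4) = ((3 - 1/5*25) + 2*10)*(42 + 16 + 52) = ((3 - 5) + 20)*110 = (-2 + 20)*110 = 18*110 = 1980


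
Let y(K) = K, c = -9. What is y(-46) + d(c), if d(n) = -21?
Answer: -67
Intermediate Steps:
y(-46) + d(c) = -46 - 21 = -67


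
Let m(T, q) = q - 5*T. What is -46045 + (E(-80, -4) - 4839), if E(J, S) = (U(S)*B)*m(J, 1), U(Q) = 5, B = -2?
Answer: -54894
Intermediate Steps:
E(J, S) = -10 + 50*J (E(J, S) = (5*(-2))*(1 - 5*J) = -10*(1 - 5*J) = -10 + 50*J)
-46045 + (E(-80, -4) - 4839) = -46045 + ((-10 + 50*(-80)) - 4839) = -46045 + ((-10 - 4000) - 4839) = -46045 + (-4010 - 4839) = -46045 - 8849 = -54894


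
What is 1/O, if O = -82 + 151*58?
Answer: 1/8676 ≈ 0.00011526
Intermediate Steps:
O = 8676 (O = -82 + 8758 = 8676)
1/O = 1/8676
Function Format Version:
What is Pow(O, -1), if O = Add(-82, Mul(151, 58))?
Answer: Rational(1, 8676) ≈ 0.00011526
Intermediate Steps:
O = 8676 (O = Add(-82, 8758) = 8676)
Pow(O, -1) = Pow(8676, -1) = Rational(1, 8676)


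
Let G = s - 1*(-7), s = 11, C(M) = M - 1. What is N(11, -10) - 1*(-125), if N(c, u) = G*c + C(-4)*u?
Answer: 373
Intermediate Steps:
C(M) = -1 + M
G = 18 (G = 11 - 1*(-7) = 11 + 7 = 18)
N(c, u) = -5*u + 18*c (N(c, u) = 18*c + (-1 - 4)*u = 18*c - 5*u = -5*u + 18*c)
N(11, -10) - 1*(-125) = (-5*(-10) + 18*11) - 1*(-125) = (50 + 198) + 125 = 248 + 125 = 373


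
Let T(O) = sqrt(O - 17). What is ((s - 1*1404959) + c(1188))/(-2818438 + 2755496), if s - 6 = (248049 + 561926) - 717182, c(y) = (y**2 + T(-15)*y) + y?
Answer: -50186/31471 - 216*I*sqrt(2)/2861 ≈ -1.5947 - 0.10677*I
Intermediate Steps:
T(O) = sqrt(-17 + O)
c(y) = y + y**2 + 4*I*y*sqrt(2) (c(y) = (y**2 + sqrt(-17 - 15)*y) + y = (y**2 + sqrt(-32)*y) + y = (y**2 + (4*I*sqrt(2))*y) + y = (y**2 + 4*I*y*sqrt(2)) + y = y + y**2 + 4*I*y*sqrt(2))
s = 92799 (s = 6 + ((248049 + 561926) - 717182) = 6 + (809975 - 717182) = 6 + 92793 = 92799)
((s - 1*1404959) + c(1188))/(-2818438 + 2755496) = ((92799 - 1*1404959) + 1188*(1 + 1188 + 4*I*sqrt(2)))/(-2818438 + 2755496) = ((92799 - 1404959) + 1188*(1189 + 4*I*sqrt(2)))/(-62942) = (-1312160 + (1412532 + 4752*I*sqrt(2)))*(-1/62942) = (100372 + 4752*I*sqrt(2))*(-1/62942) = -50186/31471 - 216*I*sqrt(2)/2861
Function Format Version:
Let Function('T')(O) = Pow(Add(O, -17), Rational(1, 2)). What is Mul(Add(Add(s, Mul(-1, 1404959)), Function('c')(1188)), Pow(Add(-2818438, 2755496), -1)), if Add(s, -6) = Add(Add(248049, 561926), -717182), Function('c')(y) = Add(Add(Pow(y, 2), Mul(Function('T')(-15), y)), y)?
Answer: Add(Rational(-50186, 31471), Mul(Rational(-216, 2861), I, Pow(2, Rational(1, 2)))) ≈ Add(-1.5947, Mul(-0.10677, I))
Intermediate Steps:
Function('T')(O) = Pow(Add(-17, O), Rational(1, 2))
Function('c')(y) = Add(y, Pow(y, 2), Mul(4, I, y, Pow(2, Rational(1, 2)))) (Function('c')(y) = Add(Add(Pow(y, 2), Mul(Pow(Add(-17, -15), Rational(1, 2)), y)), y) = Add(Add(Pow(y, 2), Mul(Pow(-32, Rational(1, 2)), y)), y) = Add(Add(Pow(y, 2), Mul(Mul(4, I, Pow(2, Rational(1, 2))), y)), y) = Add(Add(Pow(y, 2), Mul(4, I, y, Pow(2, Rational(1, 2)))), y) = Add(y, Pow(y, 2), Mul(4, I, y, Pow(2, Rational(1, 2)))))
s = 92799 (s = Add(6, Add(Add(248049, 561926), -717182)) = Add(6, Add(809975, -717182)) = Add(6, 92793) = 92799)
Mul(Add(Add(s, Mul(-1, 1404959)), Function('c')(1188)), Pow(Add(-2818438, 2755496), -1)) = Mul(Add(Add(92799, Mul(-1, 1404959)), Mul(1188, Add(1, 1188, Mul(4, I, Pow(2, Rational(1, 2)))))), Pow(Add(-2818438, 2755496), -1)) = Mul(Add(Add(92799, -1404959), Mul(1188, Add(1189, Mul(4, I, Pow(2, Rational(1, 2)))))), Pow(-62942, -1)) = Mul(Add(-1312160, Add(1412532, Mul(4752, I, Pow(2, Rational(1, 2))))), Rational(-1, 62942)) = Mul(Add(100372, Mul(4752, I, Pow(2, Rational(1, 2)))), Rational(-1, 62942)) = Add(Rational(-50186, 31471), Mul(Rational(-216, 2861), I, Pow(2, Rational(1, 2))))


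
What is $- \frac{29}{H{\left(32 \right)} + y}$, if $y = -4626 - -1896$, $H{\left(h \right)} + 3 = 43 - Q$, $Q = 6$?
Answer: $\frac{29}{2696} \approx 0.010757$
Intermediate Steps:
$H{\left(h \right)} = 34$ ($H{\left(h \right)} = -3 + \left(43 - 6\right) = -3 + 37 = 34$)
$y = -2730$ ($y = -4626 + 1896 = -2730$)
$- \frac{29}{H{\left(32 \right)} + y} = - \frac{29}{34 - 2730} = - \frac{29}{-2696} = \left(-29\right) \left(- \frac{1}{2696}\right) = \frac{29}{2696}$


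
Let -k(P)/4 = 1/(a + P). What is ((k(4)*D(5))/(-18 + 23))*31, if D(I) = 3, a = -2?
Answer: -186/5 ≈ -37.200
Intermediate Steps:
k(P) = -4/(-2 + P)
((k(4)*D(5))/(-18 + 23))*31 = ((-4/(-2 + 4)*3)/(-18 + 23))*31 = ((-4/2*3)/5)*31 = ((-4*½*3)*(⅕))*31 = (-2*3*(⅕))*31 = -6*⅕*31 = -6/5*31 = -186/5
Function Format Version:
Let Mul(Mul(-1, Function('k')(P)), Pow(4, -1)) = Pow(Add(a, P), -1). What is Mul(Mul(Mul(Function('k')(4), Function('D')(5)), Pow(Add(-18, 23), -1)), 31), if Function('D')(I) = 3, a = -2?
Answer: Rational(-186, 5) ≈ -37.200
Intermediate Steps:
Function('k')(P) = Mul(-4, Pow(Add(-2, P), -1))
Mul(Mul(Mul(Function('k')(4), Function('D')(5)), Pow(Add(-18, 23), -1)), 31) = Mul(Mul(Mul(Mul(-4, Pow(Add(-2, 4), -1)), 3), Pow(Add(-18, 23), -1)), 31) = Mul(Mul(Mul(Mul(-4, Pow(2, -1)), 3), Pow(5, -1)), 31) = Mul(Mul(Mul(Mul(-4, Rational(1, 2)), 3), Rational(1, 5)), 31) = Mul(Mul(Mul(-2, 3), Rational(1, 5)), 31) = Mul(Mul(-6, Rational(1, 5)), 31) = Mul(Rational(-6, 5), 31) = Rational(-186, 5)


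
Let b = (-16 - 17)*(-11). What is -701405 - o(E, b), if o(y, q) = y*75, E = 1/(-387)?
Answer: -90481220/129 ≈ -7.0141e+5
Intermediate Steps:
E = -1/387 ≈ -0.0025840
b = 363 (b = -33*(-11) = 363)
o(y, q) = 75*y
-701405 - o(E, b) = -701405 - 75*(-1)/387 = -701405 - 1*(-25/129) = -701405 + 25/129 = -90481220/129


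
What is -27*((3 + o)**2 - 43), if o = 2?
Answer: 486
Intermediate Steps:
-27*((3 + o)**2 - 43) = -27*((3 + 2)**2 - 43) = -27*(5**2 - 43) = -27*(25 - 43) = -27*(-18) = 486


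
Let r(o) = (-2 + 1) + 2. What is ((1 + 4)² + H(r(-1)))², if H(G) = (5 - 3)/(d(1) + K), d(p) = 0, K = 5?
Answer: 16129/25 ≈ 645.16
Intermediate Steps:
r(o) = 1 (r(o) = -1 + 2 = 1)
H(G) = ⅖ (H(G) = (5 - 3)/(0 + 5) = 2/5 = 2*(⅕) = ⅖)
((1 + 4)² + H(r(-1)))² = ((1 + 4)² + ⅖)² = (5² + ⅖)² = (25 + ⅖)² = (127/5)² = 16129/25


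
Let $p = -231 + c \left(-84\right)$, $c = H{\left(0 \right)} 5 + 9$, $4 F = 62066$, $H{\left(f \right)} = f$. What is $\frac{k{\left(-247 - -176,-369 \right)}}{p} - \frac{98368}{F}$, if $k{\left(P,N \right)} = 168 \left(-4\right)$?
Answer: $- \frac{8253536}{1458551} \approx -5.6587$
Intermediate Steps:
$F = \frac{31033}{2}$ ($F = \frac{1}{4} \cdot 62066 = \frac{31033}{2} \approx 15517.0$)
$k{\left(P,N \right)} = -672$
$c = 9$ ($c = 0 \cdot 5 + 9 = 0 + 9 = 9$)
$p = -987$ ($p = -231 + 9 \left(-84\right) = -231 - 756 = -987$)
$\frac{k{\left(-247 - -176,-369 \right)}}{p} - \frac{98368}{F} = - \frac{672}{-987} - \frac{98368}{\frac{31033}{2}} = \left(-672\right) \left(- \frac{1}{987}\right) - \frac{196736}{31033} = \frac{32}{47} - \frac{196736}{31033} = - \frac{8253536}{1458551}$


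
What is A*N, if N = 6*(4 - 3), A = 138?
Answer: 828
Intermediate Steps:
N = 6 (N = 6*1 = 6)
A*N = 138*6 = 828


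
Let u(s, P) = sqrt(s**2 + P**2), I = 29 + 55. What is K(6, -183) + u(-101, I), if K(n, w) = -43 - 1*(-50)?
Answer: 7 + sqrt(17257) ≈ 138.37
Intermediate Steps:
K(n, w) = 7 (K(n, w) = -43 + 50 = 7)
I = 84
u(s, P) = sqrt(P**2 + s**2)
K(6, -183) + u(-101, I) = 7 + sqrt(84**2 + (-101)**2) = 7 + sqrt(7056 + 10201) = 7 + sqrt(17257)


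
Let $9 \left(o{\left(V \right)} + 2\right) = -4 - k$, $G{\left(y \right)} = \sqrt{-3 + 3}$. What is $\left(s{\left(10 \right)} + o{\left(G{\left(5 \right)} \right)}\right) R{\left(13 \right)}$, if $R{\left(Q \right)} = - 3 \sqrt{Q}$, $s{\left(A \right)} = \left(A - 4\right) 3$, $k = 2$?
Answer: $- 46 \sqrt{13} \approx -165.86$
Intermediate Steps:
$G{\left(y \right)} = 0$ ($G{\left(y \right)} = \sqrt{0} = 0$)
$o{\left(V \right)} = - \frac{8}{3}$ ($o{\left(V \right)} = -2 + \frac{-4 - 2}{9} = -2 + \frac{1}{9} \left(-6\right) = -2 - \frac{2}{3} = - \frac{8}{3}$)
$s{\left(A \right)} = -12 + 3 A$ ($s{\left(A \right)} = \left(-4 + A\right) 3 = -12 + 3 A$)
$\left(s{\left(10 \right)} + o{\left(G{\left(5 \right)} \right)}\right) R{\left(13 \right)} = \left(\left(-12 + 3 \cdot 10\right) - \frac{8}{3}\right) \left(- 3 \sqrt{13}\right) = \left(\left(-12 + 30\right) - \frac{8}{3}\right) \left(- 3 \sqrt{13}\right) = \left(18 - \frac{8}{3}\right) \left(- 3 \sqrt{13}\right) = \frac{46 \left(- 3 \sqrt{13}\right)}{3} = - 46 \sqrt{13}$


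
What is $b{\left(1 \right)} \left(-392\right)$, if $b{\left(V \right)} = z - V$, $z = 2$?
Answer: $-392$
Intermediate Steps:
$b{\left(V \right)} = 2 - V$
$b{\left(1 \right)} \left(-392\right) = \left(2 - 1\right) \left(-392\right) = 1 \left(-392\right) = -392$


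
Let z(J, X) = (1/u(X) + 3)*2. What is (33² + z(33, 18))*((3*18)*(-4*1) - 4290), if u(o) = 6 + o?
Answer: -9868891/2 ≈ -4.9344e+6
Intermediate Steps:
z(J, X) = 6 + 2/(6 + X) (z(J, X) = (1/(6 + X) + 3)*2 = (3 + 1/(6 + X))*2 = 6 + 2/(6 + X))
(33² + z(33, 18))*((3*18)*(-4*1) - 4290) = (33² + 2*(19 + 3*18)/(6 + 18))*((3*18)*(-4*1) - 4290) = (1089 + 2*(19 + 54)/24)*(54*(-4) - 4290) = (1089 + 2*(1/24)*73)*(-216 - 4290) = (1089 + 73/12)*(-4506) = (13141/12)*(-4506) = -9868891/2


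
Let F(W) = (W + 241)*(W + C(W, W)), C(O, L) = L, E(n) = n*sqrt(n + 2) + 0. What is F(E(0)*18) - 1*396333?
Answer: -396333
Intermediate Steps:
E(n) = n*sqrt(2 + n) (E(n) = n*sqrt(2 + n) + 0 = n*sqrt(2 + n))
F(W) = 2*W*(241 + W) (F(W) = (W + 241)*(W + W) = (241 + W)*(2*W) = 2*W*(241 + W))
F(E(0)*18) - 1*396333 = 2*((0*sqrt(2 + 0))*18)*(241 + (0*sqrt(2 + 0))*18) - 1*396333 = 2*((0*sqrt(2))*18)*(241 + (0*sqrt(2))*18) - 396333 = 2*(0*18)*(241 + 0*18) - 396333 = 2*0*(241 + 0) - 396333 = 2*0*241 - 396333 = 0 - 396333 = -396333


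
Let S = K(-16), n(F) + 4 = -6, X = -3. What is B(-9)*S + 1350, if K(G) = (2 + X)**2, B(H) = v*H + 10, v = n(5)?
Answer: 1450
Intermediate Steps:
n(F) = -10 (n(F) = -4 - 6 = -10)
v = -10
B(H) = 10 - 10*H (B(H) = -10*H + 10 = 10 - 10*H)
K(G) = 1 (K(G) = (2 - 3)**2 = (-1)**2 = 1)
S = 1
B(-9)*S + 1350 = (10 - 10*(-9))*1 + 1350 = (10 + 90)*1 + 1350 = 100*1 + 1350 = 100 + 1350 = 1450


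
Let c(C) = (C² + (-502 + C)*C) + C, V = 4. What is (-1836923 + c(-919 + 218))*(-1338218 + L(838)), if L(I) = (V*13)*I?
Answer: 651101354640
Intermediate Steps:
c(C) = C + C² + C*(-502 + C) (c(C) = (C² + C*(-502 + C)) + C = C + C² + C*(-502 + C))
L(I) = 52*I (L(I) = (4*13)*I = 52*I)
(-1836923 + c(-919 + 218))*(-1338218 + L(838)) = (-1836923 + (-919 + 218)*(-501 + 2*(-919 + 218)))*(-1338218 + 52*838) = (-1836923 - 701*(-501 + 2*(-701)))*(-1338218 + 43576) = (-1836923 - 701*(-501 - 1402))*(-1294642) = (-1836923 - 701*(-1903))*(-1294642) = (-1836923 + 1334003)*(-1294642) = -502920*(-1294642) = 651101354640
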